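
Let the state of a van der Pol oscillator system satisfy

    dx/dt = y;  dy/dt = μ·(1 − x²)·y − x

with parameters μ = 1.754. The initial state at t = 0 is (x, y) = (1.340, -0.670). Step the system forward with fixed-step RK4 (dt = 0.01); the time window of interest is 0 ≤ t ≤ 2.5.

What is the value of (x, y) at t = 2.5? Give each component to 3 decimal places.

t=0.000: state=(1.340, -0.670)
step 1 (dt=0.01): k1=(-0.670, -0.405), k2=(-0.672, -0.409), k3=(-0.672, -0.409), k4=(-0.674, -0.414); state += dt/6·(k1+2k2+2k3+k4)
t=0.010: state=(1.333, -0.674)
t=0.020: state=(1.327, -0.678)
t=0.030: state=(1.320, -0.683)
continuing one RK4 step at a time; state shown every 10 steps (Δt=0.1):
t=0.100: state=(1.271, -0.715)
t=0.200: state=(1.197, -0.771)
t=0.300: state=(1.116, -0.839)
t=0.400: state=(1.028, -0.923)
t=0.500: state=(0.931, -1.027)
t=0.600: state=(0.822, -1.159)
t=0.700: state=(0.698, -1.327)
t=0.800: state=(0.555, -1.542)
t=0.900: state=(0.388, -1.817)
t=1.000: state=(0.189, -2.164)
t=1.100: state=(-0.048, -2.583)
t=1.200: state=(-0.329, -3.036)
t=1.300: state=(-0.652, -3.414)
t=1.400: state=(-1.002, -3.519)
t=1.500: state=(-1.341, -3.174)
t=1.600: state=(-1.623, -2.429)
t=1.700: state=(-1.823, -1.566)
t=1.800: state=(-1.942, -0.847)
t=1.900: state=(-2.000, -0.355)
t=2.000: state=(-2.019, -0.052)
t=2.100: state=(-2.015, 0.126)
t=2.200: state=(-1.996, 0.230)
t=2.300: state=(-1.970, 0.292)
t=2.400: state=(-1.939, 0.333)
t=2.500: state=(-1.904, 0.361)

(x, y) = (-1.904, 0.361)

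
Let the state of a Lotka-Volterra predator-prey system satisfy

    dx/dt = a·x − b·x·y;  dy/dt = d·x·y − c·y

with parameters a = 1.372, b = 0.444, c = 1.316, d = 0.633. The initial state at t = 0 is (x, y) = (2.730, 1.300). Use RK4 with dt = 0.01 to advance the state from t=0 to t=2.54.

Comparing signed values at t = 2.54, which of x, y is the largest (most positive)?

t=0.000: state=(2.730, 1.300)
step 1 (dt=0.01): k1=(2.170, 0.536), k2=(2.175, 0.546), k3=(2.175, 0.546), k4=(2.180, 0.556); state += dt/6·(k1+2k2+2k3+k4)
t=0.010: state=(2.752, 1.305)
t=0.020: state=(2.774, 1.311)
t=0.030: state=(2.796, 1.317)
continuing one RK4 step at a time; state shown every 10 steps (Δt=0.1):
t=0.100: state=(2.952, 1.364)
t=0.200: state=(3.181, 1.452)
t=0.300: state=(3.413, 1.568)
t=0.400: state=(3.639, 1.719)
t=0.500: state=(3.852, 1.911)
t=0.600: state=(4.038, 2.150)
t=0.700: state=(4.184, 2.446)
t=0.800: state=(4.272, 2.804)
t=0.900: state=(4.288, 3.224)
t=1.000: state=(4.218, 3.702)
t=1.100: state=(4.059, 4.219)
t=1.200: state=(3.815, 4.747)
t=1.300: state=(3.505, 5.248)
t=1.400: state=(3.153, 5.681)
t=1.500: state=(2.788, 6.011)
t=1.600: state=(2.437, 6.217)
t=1.700: state=(2.116, 6.294)
t=1.800: state=(1.837, 6.252)
t=1.900: state=(1.601, 6.110)
t=2.000: state=(1.406, 5.890)
t=2.100: state=(1.249, 5.615)
t=2.200: state=(1.124, 5.306)
t=2.300: state=(1.026, 4.979)
t=2.400: state=(0.951, 4.646)
t=2.500: state=(0.894, 4.318)
t=2.540: state=(0.876, 4.189)
compare at T: x=0.876, y=4.189

largest component: y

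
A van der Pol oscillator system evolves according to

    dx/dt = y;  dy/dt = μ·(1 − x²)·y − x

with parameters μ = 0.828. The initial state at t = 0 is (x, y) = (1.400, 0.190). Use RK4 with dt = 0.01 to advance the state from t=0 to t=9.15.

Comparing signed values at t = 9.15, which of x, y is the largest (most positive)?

largest component: y

t=0.000: state=(1.400, 0.190)
step 1 (dt=0.01): k1=(0.190, -1.551), k2=(0.182, -1.546), k3=(0.182, -1.546), k4=(0.175, -1.541); state += dt/6·(k1+2k2+2k3+k4)
t=0.010: state=(1.402, 0.175)
t=0.020: state=(1.403, 0.159)
t=0.030: state=(1.405, 0.144)
continuing one RK4 step at a time; state shown every 50 steps (Δt=0.5):
t=0.500: state=(1.324, -0.450)
t=1.000: state=(0.976, -0.940)
t=1.500: state=(0.363, -1.551)
t=2.000: state=(-0.598, -2.231)
t=2.500: state=(-1.603, -1.418)
t=3.000: state=(-1.912, 0.028)
t=3.500: state=(-1.731, 0.603)
t=4.000: state=(-1.345, 0.939)
t=4.500: state=(-0.770, 1.408)
t=5.000: state=(0.120, 2.198)
t=5.500: state=(1.315, 2.202)
t=6.000: state=(1.968, 0.407)
t=6.500: state=(1.913, -0.456)
t=7.000: state=(1.595, -0.791)
t=7.500: state=(1.120, -1.137)
t=8.000: state=(0.413, -1.750)
t=8.500: state=(-0.668, -2.497)
t=9.000: state=(-1.743, -1.381)
t=9.150: state=(-1.905, -0.793)
compare at T: x=-1.905, y=-0.793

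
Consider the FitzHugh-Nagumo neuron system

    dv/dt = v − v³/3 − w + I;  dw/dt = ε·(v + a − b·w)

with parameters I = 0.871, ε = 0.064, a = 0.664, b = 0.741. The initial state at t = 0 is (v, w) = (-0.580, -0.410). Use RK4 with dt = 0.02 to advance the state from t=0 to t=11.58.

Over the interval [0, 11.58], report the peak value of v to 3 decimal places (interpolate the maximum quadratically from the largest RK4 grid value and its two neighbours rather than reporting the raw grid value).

max v = 2.090

t=0.000: state=(-0.580, -0.410)
step 1 (dt=0.02): k1=(0.766, 0.025), k2=(0.771, 0.025), k3=(0.771, 0.025), k4=(0.776, 0.026); state += dt/6·(k1+2k2+2k3+k4)
t=0.020: state=(-0.565, -0.409)
t=0.040: state=(-0.549, -0.409)
t=0.060: state=(-0.533, -0.408)
continuing one RK4 step at a time; state shown every 25 steps (Δt=0.5):
t=0.500: state=(-0.114, -0.391)
t=1.000: state=(0.613, -0.354)
t=1.500: state=(1.505, -0.290)
t=2.000: state=(1.985, -0.206)
t=2.500: state=(2.086, -0.115)
t=3.000: state=(2.083, -0.025)
t=3.500: state=(2.061, 0.062)
t=4.000: state=(2.036, 0.146)
t=4.500: state=(2.010, 0.228)
t=5.000: state=(1.983, 0.306)
t=5.500: state=(1.957, 0.382)
t=6.000: state=(1.931, 0.456)
t=6.500: state=(1.904, 0.527)
t=7.000: state=(1.878, 0.595)
t=7.500: state=(1.851, 0.661)
t=8.000: state=(1.824, 0.725)
t=8.500: state=(1.798, 0.786)
t=9.000: state=(1.771, 0.845)
t=9.500: state=(1.744, 0.902)
t=10.000: state=(1.716, 0.957)
t=10.500: state=(1.689, 1.009)
t=11.000: state=(1.661, 1.059)
t=11.500: state=(1.633, 1.108)
t=11.580: state=(1.629, 1.115)
largest grid value and its neighbours: v(2.660)=2.08983, v(2.680)=2.08989, v(2.700)=2.08987
parabola through these three points peaks at t≈2.685 with v≈2.08989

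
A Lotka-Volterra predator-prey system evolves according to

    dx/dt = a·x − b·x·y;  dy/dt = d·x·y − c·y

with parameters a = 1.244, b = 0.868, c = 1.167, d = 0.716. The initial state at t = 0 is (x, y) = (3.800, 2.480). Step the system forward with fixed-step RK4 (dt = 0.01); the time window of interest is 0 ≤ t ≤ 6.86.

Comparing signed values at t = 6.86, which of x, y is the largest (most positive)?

largest component: y

t=0.000: state=(3.800, 2.480)
step 1 (dt=0.01): k1=(-3.453, 3.853), k2=(-3.500, 3.852), k3=(-3.500, 3.852), k4=(-3.547, 3.850); state += dt/6·(k1+2k2+2k3+k4)
t=0.010: state=(3.765, 2.519)
t=0.020: state=(3.729, 2.557)
t=0.030: state=(3.692, 2.595)
continuing one RK4 step at a time; state shown every 25 steps (Δt=0.25):
t=0.250: state=(2.743, 3.341)
t=0.500: state=(1.724, 3.705)
t=0.750: state=(1.064, 3.533)
t=1.000: state=(0.707, 3.081)
t=1.250: state=(0.523, 2.565)
t=1.500: state=(0.431, 2.085)
t=1.750: state=(0.392, 1.675)
t=2.000: state=(0.386, 1.341)
t=2.250: state=(0.406, 1.075)
t=2.500: state=(0.449, 0.866)
t=2.750: state=(0.518, 0.705)
t=3.000: state=(0.615, 0.583)
t=3.250: state=(0.747, 0.491)
t=3.500: state=(0.923, 0.426)
t=3.750: state=(1.154, 0.383)
t=4.000: state=(1.454, 0.361)
t=4.250: state=(1.836, 0.361)
t=4.500: state=(2.311, 0.391)
t=4.750: state=(2.877, 0.464)
t=5.000: state=(3.500, 0.613)
t=5.250: state=(4.067, 0.903)
t=5.500: state=(4.329, 1.440)
t=5.750: state=(3.963, 2.284)
t=6.000: state=(2.976, 3.194)
t=6.250: state=(1.906, 3.681)
t=6.500: state=(1.170, 3.600)
t=6.750: state=(0.762, 3.184)
t=6.860: state=(0.652, 2.960)
compare at T: x=0.652, y=2.960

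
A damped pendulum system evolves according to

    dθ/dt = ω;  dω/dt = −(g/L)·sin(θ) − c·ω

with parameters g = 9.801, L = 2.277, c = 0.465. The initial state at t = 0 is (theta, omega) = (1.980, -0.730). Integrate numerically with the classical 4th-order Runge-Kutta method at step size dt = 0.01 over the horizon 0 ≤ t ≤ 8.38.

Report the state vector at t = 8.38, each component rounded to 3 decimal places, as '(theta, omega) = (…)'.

t=0.000: state=(1.980, -0.730)
step 1 (dt=0.01): k1=(-0.730, -3.610), k2=(-0.748, -3.607), k3=(-0.748, -3.608), k4=(-0.766, -3.605); state += dt/6·(k1+2k2+2k3+k4)
t=0.010: state=(1.973, -0.766)
t=0.020: state=(1.965, -0.802)
t=0.030: state=(1.956, -0.838)
continuing one RK4 step at a time; state shown every 50 steps (Δt=0.5):
t=0.500: state=(1.174, -2.442)
t=1.000: state=(-0.226, -2.715)
t=1.500: state=(-1.156, -0.836)
t=2.000: state=(-1.063, 1.117)
t=2.500: state=(-0.209, 2.023)
t=3.000: state=(0.637, 1.104)
t=3.500: state=(0.789, -0.477)
t=4.000: state=(0.274, -1.386)
t=4.500: state=(-0.364, -0.955)
t=5.000: state=(-0.560, 0.187)
t=5.500: state=(-0.245, 0.942)
t=6.000: state=(0.216, 0.740)
t=6.500: state=(0.394, -0.057)
t=7.000: state=(0.197, -0.641)
t=7.500: state=(-0.130, -0.551)
t=8.000: state=(-0.276, -0.001)
t=8.380: state=(-0.200, 0.368)

(theta, omega) = (-0.200, 0.368)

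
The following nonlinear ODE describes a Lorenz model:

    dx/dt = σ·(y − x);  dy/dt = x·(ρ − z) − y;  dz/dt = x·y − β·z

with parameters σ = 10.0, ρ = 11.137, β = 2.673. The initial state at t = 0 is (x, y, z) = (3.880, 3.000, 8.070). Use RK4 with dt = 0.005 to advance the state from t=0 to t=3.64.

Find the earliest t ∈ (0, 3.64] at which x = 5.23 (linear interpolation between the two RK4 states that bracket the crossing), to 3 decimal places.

t = 0.304

t=0.000: state=(3.880, 3.000, 8.070)
step 1 (dt=0.005): k1=(-8.800, 8.900, -9.931), k2=(-8.358, 8.906, -9.845), k3=(-8.368, 8.909, -9.842), k4=(-7.936, 8.916, -9.754); state += dt/6·(k1+2k2+2k3+k4)
t=0.005: state=(3.838, 3.045, 8.021)
t=0.010: state=(3.801, 3.089, 7.972)
t=0.015: state=(3.767, 3.134, 7.925)
continuing one RK4 step at a time; state shown every 40 steps (Δt=0.2):
t=0.200: state=(4.234, 5.045, 7.137)
t=0.300: state=(5.187, 6.228, 7.816)
next step: t=0.305: state=(5.239, 6.283, 7.874) — x has crossed 5.23
linear interpolation between t=0.300 (5.18654) and t=0.305 (5.23869) → t≈0.304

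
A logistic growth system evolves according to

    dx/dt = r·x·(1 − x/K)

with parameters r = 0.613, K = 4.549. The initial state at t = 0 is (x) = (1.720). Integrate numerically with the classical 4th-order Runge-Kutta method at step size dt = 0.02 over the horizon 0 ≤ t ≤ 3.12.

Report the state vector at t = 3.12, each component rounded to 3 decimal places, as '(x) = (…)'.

(x) = (3.660)

t=0.000: state=(1.720)
step 1 (dt=0.02): k1=(0.656), k2=(0.657), k3=(0.657), k4=(0.658); state += dt/6·(k1+2k2+2k3+k4)
t=0.020: state=(1.733)
t=0.040: state=(1.746)
t=0.060: state=(1.760)
continuing one RK4 step at a time; state shown every 10 steps (Δt=0.2):
t=0.200: state=(1.853)
t=0.400: state=(1.989)
t=0.600: state=(2.127)
t=0.800: state=(2.266)
t=1.000: state=(2.406)
t=1.200: state=(2.544)
t=1.400: state=(2.680)
t=1.600: state=(2.814)
t=1.800: state=(2.943)
t=2.000: state=(3.068)
t=2.200: state=(3.188)
t=2.400: state=(3.302)
t=2.600: state=(3.410)
t=2.800: state=(3.511)
t=3.000: state=(3.606)
t=3.120: state=(3.660)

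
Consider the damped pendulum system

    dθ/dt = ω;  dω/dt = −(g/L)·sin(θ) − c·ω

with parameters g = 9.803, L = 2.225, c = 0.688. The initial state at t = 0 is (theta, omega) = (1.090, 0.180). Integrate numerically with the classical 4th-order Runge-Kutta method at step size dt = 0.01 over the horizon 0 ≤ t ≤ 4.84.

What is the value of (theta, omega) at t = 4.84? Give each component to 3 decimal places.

(theta, omega) = (-0.207, 0.106)

t=0.000: state=(1.090, 0.180)
step 1 (dt=0.01): k1=(0.180, -4.030), k2=(0.160, -4.018), k3=(0.160, -4.018), k4=(0.140, -4.006); state += dt/6·(k1+2k2+2k3+k4)
t=0.010: state=(1.092, 0.140)
t=0.020: state=(1.093, 0.100)
t=0.030: state=(1.094, 0.060)
continuing one RK4 step at a time; state shown every 20 steps (Δt=0.2):
t=0.200: state=(1.049, -0.570)
t=0.400: state=(0.872, -1.174)
t=0.600: state=(0.593, -1.574)
t=0.800: state=(0.260, -1.709)
t=1.000: state=(-0.072, -1.561)
t=1.200: state=(-0.349, -1.182)
t=1.400: state=(-0.536, -0.670)
t=1.600: state=(-0.615, -0.129)
t=1.800: state=(-0.591, 0.360)
t=2.000: state=(-0.479, 0.736)
t=2.200: state=(-0.307, 0.958)
t=2.400: state=(-0.108, 1.002)
t=2.600: state=(0.083, 0.880)
t=2.800: state=(0.236, 0.632)
t=3.000: state=(0.331, 0.315)
t=3.200: state=(0.361, -0.009)
t=3.400: state=(0.330, -0.290)
t=3.600: state=(0.251, -0.491)
t=3.800: state=(0.141, -0.588)
t=4.000: state=(0.023, -0.578)
t=4.200: state=(-0.084, -0.476)
t=4.400: state=(-0.164, -0.310)
t=4.600: state=(-0.206, -0.116)
t=4.800: state=(-0.210, 0.072)
t=4.840: state=(-0.207, 0.106)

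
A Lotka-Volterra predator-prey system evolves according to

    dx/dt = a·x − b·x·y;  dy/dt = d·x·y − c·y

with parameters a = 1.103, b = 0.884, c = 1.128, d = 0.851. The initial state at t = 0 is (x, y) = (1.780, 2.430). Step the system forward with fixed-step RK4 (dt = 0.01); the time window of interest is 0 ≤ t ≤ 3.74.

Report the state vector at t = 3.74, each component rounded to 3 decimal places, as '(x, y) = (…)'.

t=0.000: state=(1.780, 2.430)
step 1 (dt=0.01): k1=(-1.860, 0.940), k2=(-1.858, 0.922), k3=(-1.858, 0.922), k4=(-1.855, 0.905); state += dt/6·(k1+2k2+2k3+k4)
t=0.010: state=(1.761, 2.439)
t=0.020: state=(1.743, 2.448)
t=0.030: state=(1.724, 2.457)
continuing one RK4 step at a time; state shown every 20 steps (Δt=0.2):
t=0.200: state=(1.426, 2.546)
t=0.400: state=(1.134, 2.524)
t=0.600: state=(0.914, 2.395)
t=0.800: state=(0.759, 2.202)
t=1.000: state=(0.653, 1.981)
t=1.200: state=(0.586, 1.756)
t=1.400: state=(0.546, 1.542)
t=1.600: state=(0.527, 1.348)
t=1.800: state=(0.526, 1.176)
t=2.000: state=(0.540, 1.028)
t=2.200: state=(0.568, 0.901)
t=2.400: state=(0.610, 0.795)
t=2.600: state=(0.666, 0.707)
t=2.800: state=(0.737, 0.635)
t=3.000: state=(0.826, 0.579)
t=3.200: state=(0.933, 0.537)
t=3.400: state=(1.061, 0.507)
t=3.600: state=(1.212, 0.491)
t=3.740: state=(1.331, 0.488)

(x, y) = (1.331, 0.488)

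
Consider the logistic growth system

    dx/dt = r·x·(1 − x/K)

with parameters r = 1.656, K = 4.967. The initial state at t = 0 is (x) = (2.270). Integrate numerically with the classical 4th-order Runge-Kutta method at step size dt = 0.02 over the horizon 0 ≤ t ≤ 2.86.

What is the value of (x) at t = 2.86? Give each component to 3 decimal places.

t=0.000: state=(2.270)
step 1 (dt=0.02): k1=(2.041), k2=(2.044), k3=(2.044), k4=(2.046); state += dt/6·(k1+2k2+2k3+k4)
t=0.020: state=(2.311)
t=0.040: state=(2.352)
t=0.060: state=(2.393)
continuing one RK4 step at a time; state shown every 5 steps (Δt=0.1):
t=0.100: state=(2.475)
t=0.200: state=(2.680)
t=0.300: state=(2.883)
t=0.400: state=(3.080)
t=0.500: state=(3.270)
t=0.600: state=(3.450)
t=0.700: state=(3.618)
t=0.800: state=(3.775)
t=0.900: state=(3.918)
t=1.000: state=(4.049)
t=1.100: state=(4.166)
t=1.200: state=(4.271)
t=1.300: state=(4.365)
t=1.400: state=(4.447)
t=1.500: state=(4.519)
t=1.600: state=(4.582)
t=1.700: state=(4.637)
t=1.800: state=(4.685)
t=1.900: state=(4.726)
t=2.000: state=(4.761)
t=2.100: state=(4.791)
t=2.200: state=(4.817)
t=2.300: state=(4.839)
t=2.400: state=(4.859)
t=2.500: state=(4.875)
t=2.600: state=(4.889)
t=2.700: state=(4.900)
t=2.800: state=(4.910)
t=2.860: state=(4.916)

(x) = (4.916)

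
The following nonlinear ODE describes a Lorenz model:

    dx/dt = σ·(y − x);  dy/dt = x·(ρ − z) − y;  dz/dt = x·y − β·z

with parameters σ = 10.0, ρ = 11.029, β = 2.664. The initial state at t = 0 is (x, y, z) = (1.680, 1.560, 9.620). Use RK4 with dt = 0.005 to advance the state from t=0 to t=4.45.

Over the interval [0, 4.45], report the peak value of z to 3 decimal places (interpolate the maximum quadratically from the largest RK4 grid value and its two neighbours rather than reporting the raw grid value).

t=0.000: state=(1.680, 1.560, 9.620)
step 1 (dt=0.005): k1=(-1.200, 0.807, -23.007), k2=(-1.150, 0.897, -22.855), k3=(-1.149, 0.897, -22.855), k4=(-1.098, 0.986, -22.704); state += dt/6·(k1+2k2+2k3+k4)
t=0.005: state=(1.674, 1.564, 9.506)
t=0.010: state=(1.669, 1.570, 9.393)
t=0.015: state=(1.664, 1.576, 9.282)
continuing one RK4 step at a time; state shown every 40 steps (Δt=0.2):
t=0.200: state=(1.941, 2.349, 6.157)
t=0.400: state=(3.458, 4.619, 5.065)
t=0.600: state=(6.429, 7.949, 8.157)
t=0.800: state=(7.222, 6.165, 13.397)
t=1.000: state=(4.247, 3.026, 11.570)
t=1.200: state=(3.152, 3.191, 8.362)
t=1.400: state=(4.056, 4.863, 7.112)
t=1.600: state=(5.975, 6.868, 8.991)
t=1.800: state=(6.473, 5.948, 11.997)
t=2.000: state=(4.782, 3.980, 11.193)
t=2.200: state=(3.976, 3.980, 9.074)
t=2.400: state=(4.614, 5.178, 8.337)
t=2.600: state=(5.791, 6.245, 9.699)
t=2.800: state=(5.891, 5.528, 11.262)
t=3.000: state=(4.893, 4.438, 10.662)
t=3.200: state=(4.469, 4.514, 9.371)
t=3.400: state=(4.951, 5.325, 9.081)
t=3.600: state=(5.620, 5.818, 10.035)
t=3.800: state=(5.538, 5.285, 10.791)
t=4.000: state=(4.949, 4.705, 10.316)
t=4.200: state=(4.767, 4.835, 9.566)
t=4.400: state=(5.117, 5.350, 9.525)
t=4.450: state=(5.232, 5.454, 9.647)
largest grid value and its neighbours: z(0.830)=13.54894, z(0.835)=13.55299, z(0.840)=13.55129
parabola through these three points peaks at t≈0.836 with z≈13.55311

max z = 13.553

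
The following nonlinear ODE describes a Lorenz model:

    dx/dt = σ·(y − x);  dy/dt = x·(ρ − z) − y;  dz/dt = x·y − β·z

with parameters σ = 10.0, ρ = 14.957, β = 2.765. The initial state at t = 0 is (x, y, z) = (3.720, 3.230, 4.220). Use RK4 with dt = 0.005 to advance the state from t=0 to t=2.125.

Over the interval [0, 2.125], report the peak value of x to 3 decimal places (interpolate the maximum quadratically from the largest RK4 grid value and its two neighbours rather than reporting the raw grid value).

max x = 10.705

t=0.000: state=(3.720, 3.230, 4.220)
step 1 (dt=0.005): k1=(-4.900, 36.712, 0.347), k2=(-3.860, 36.485, 0.646), k3=(-3.891, 36.511, 0.650), k4=(-2.880, 36.308, 0.951); state += dt/6·(k1+2k2+2k3+k4)
t=0.005: state=(3.701, 3.413, 4.223)
t=0.010: state=(3.691, 3.593, 4.230)
t=0.015: state=(3.691, 3.773, 4.239)
continuing one RK4 step at a time; state shown every 20 steps (Δt=0.1):
t=0.100: state=(4.747, 6.927, 5.040)
t=0.200: state=(7.658, 11.042, 8.817)
t=0.300: state=(10.473, 11.939, 16.496)
t=0.400: state=(9.534, 6.368, 21.020)
t=0.500: state=(5.680, 1.959, 18.505)
t=0.600: state=(2.901, 1.101, 14.523)
t=0.700: state=(1.861, 1.436, 11.254)
t=0.800: state=(1.836, 2.151, 8.814)
t=0.900: state=(2.445, 3.359, 7.192)
t=1.000: state=(3.721, 5.398, 6.630)
t=1.100: state=(5.849, 8.402, 7.948)
t=1.200: state=(8.520, 10.967, 12.365)
t=1.300: state=(9.784, 9.447, 18.101)
t=1.400: state=(7.880, 4.891, 19.344)
t=1.500: state=(4.946, 2.468, 16.581)
t=1.600: state=(3.218, 2.211, 13.340)
t=1.700: state=(2.777, 2.822, 10.744)
t=1.800: state=(3.207, 4.002, 9.023)
t=1.900: state=(4.361, 5.876, 8.471)
t=2.000: state=(6.204, 8.308, 9.745)
t=2.100: state=(8.234, 9.912, 13.360)
t=2.125: state=(8.606, 9.881, 14.487)
largest grid value and its neighbours: x(0.325)=10.69658, x(0.330)=10.70498, x(0.335)=10.70068
parabola through these three points peaks at t≈0.331 with x≈10.70515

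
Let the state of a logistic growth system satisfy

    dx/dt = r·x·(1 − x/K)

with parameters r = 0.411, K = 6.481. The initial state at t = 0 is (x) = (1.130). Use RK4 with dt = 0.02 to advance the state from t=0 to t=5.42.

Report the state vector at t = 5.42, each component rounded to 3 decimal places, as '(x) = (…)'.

t=0.000: state=(1.130)
step 1 (dt=0.02): k1=(0.383), k2=(0.384), k3=(0.384), k4=(0.386); state += dt/6·(k1+2k2+2k3+k4)
t=0.020: state=(1.138)
t=0.040: state=(1.145)
t=0.060: state=(1.153)
continuing one RK4 step at a time; state shown every 10 steps (Δt=0.2):
t=0.200: state=(1.209)
t=0.400: state=(1.292)
t=0.600: state=(1.379)
t=0.800: state=(1.470)
t=1.000: state=(1.566)
t=1.200: state=(1.665)
t=1.400: state=(1.769)
t=1.600: state=(1.877)
t=1.800: state=(1.988)
t=2.000: state=(2.103)
t=2.200: state=(2.222)
t=2.400: state=(2.343)
t=2.600: state=(2.467)
t=2.800: state=(2.594)
t=3.000: state=(2.723)
t=3.200: state=(2.854)
t=3.400: state=(2.986)
t=3.600: state=(3.118)
t=3.800: state=(3.251)
t=4.000: state=(3.385)
t=4.200: state=(3.517)
t=4.400: state=(3.649)
t=4.600: state=(3.779)
t=4.800: state=(3.908)
t=5.000: state=(4.034)
t=5.200: state=(4.158)
t=5.400: state=(4.279)
t=5.420: state=(4.291)

(x) = (4.291)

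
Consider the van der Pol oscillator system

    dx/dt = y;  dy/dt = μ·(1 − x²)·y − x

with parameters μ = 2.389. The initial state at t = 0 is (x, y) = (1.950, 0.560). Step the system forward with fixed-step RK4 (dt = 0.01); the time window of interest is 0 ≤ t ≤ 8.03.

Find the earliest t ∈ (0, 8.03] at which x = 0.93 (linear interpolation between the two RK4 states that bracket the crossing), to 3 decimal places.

t=0.000: state=(1.950, 0.560)
step 1 (dt=0.01): k1=(0.560, -5.699), k2=(0.532, -5.525), k3=(0.532, -5.530), k4=(0.505, -5.359); state += dt/6·(k1+2k2+2k3+k4)
t=0.010: state=(1.955, 0.505)
t=0.020: state=(1.960, 0.453)
t=0.030: state=(1.964, 0.404)
continuing one RK4 step at a time; state shown every 50 steps (Δt=0.5):
t=0.500: state=(1.926, -0.263)
t=1.000: state=(1.777, -0.325)
t=1.500: state=(1.600, -0.387)
t=2.000: state=(1.382, -0.497)
t=2.500: state=(1.082, -0.741)
t=2.680: state=(0.934, -0.917)
next step: t=2.690: state=(0.924, -0.930) — x has crossed 0.93
linear interpolation between t=2.680 (0.93361) and t=2.690 (0.92438) → t≈2.684

t = 2.684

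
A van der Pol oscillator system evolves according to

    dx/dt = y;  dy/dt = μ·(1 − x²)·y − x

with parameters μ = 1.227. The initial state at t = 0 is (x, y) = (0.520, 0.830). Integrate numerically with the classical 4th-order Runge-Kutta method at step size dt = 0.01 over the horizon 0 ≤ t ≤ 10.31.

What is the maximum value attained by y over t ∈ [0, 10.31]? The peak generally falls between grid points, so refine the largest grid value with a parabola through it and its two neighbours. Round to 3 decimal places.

t=0.000: state=(0.520, 0.830)
step 1 (dt=0.01): k1=(0.830, 0.223), k2=(0.831, 0.215), k3=(0.831, 0.215), k4=(0.832, 0.208); state += dt/6·(k1+2k2+2k3+k4)
t=0.010: state=(0.528, 0.832)
t=0.020: state=(0.537, 0.834)
t=0.030: state=(0.545, 0.836)
continuing one RK4 step at a time; state shown every 50 steps (Δt=0.5):
t=0.500: state=(0.924, 0.697)
t=1.000: state=(1.143, 0.149)
t=1.500: state=(1.076, -0.398)
t=2.000: state=(0.750, -0.929)
t=2.500: state=(0.092, -1.792)
t=3.000: state=(-1.053, -2.496)
t=3.500: state=(-1.860, -0.560)
t=4.000: state=(-1.852, 0.362)
t=4.500: state=(-1.600, 0.617)
t=5.000: state=(-1.233, 0.872)
t=5.500: state=(-0.684, 1.400)
t=6.000: state=(0.282, 2.571)
t=6.500: state=(1.621, 1.994)
t=7.000: state=(2.009, -0.057)
t=7.500: state=(1.847, -0.486)
t=8.000: state=(1.558, -0.667)
t=8.500: state=(1.165, -0.935)
t=9.000: state=(0.569, -1.541)
t=9.500: state=(-0.496, -2.767)
t=10.000: state=(-1.764, -1.537)
t=10.310: state=(-2.005, -0.186)
largest grid value and its neighbours: y(6.200)=2.91057, y(6.210)=2.91176, y(6.220)=2.91085
parabola through these three points peaks at t≈6.211 with y≈2.91176

max y = 2.912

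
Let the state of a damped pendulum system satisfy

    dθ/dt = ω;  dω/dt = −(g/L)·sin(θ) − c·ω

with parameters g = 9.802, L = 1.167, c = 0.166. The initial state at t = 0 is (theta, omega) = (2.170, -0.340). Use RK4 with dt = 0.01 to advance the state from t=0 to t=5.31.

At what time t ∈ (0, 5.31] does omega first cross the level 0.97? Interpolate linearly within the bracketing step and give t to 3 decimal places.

t = 1.531

t=0.000: state=(2.170, -0.340)
step 1 (dt=0.01): k1=(-0.340, -6.880), k2=(-0.374, -6.882), k3=(-0.374, -6.883), k4=(-0.409, -6.886); state += dt/6·(k1+2k2+2k3+k4)
t=0.010: state=(2.166, -0.409)
t=0.020: state=(2.162, -0.478)
t=0.030: state=(2.157, -0.547)
continuing one RK4 step at a time; state shown every 20 steps (Δt=0.2):
t=0.200: state=(1.962, -1.762)
t=0.400: state=(1.455, -3.317)
t=0.600: state=(0.650, -4.621)
t=0.800: state=(-0.312, -4.736)
t=1.000: state=(-1.150, -3.483)
t=1.200: state=(-1.674, -1.749)
t=1.400: state=(-1.856, -0.083)
t=1.530: state=(-1.798, 0.961)
next step: t=1.540: state=(-1.788, 1.041) — omega has crossed 0.97
linear interpolation between t=1.530 (0.96071) and t=1.540 (1.04096) → t≈1.531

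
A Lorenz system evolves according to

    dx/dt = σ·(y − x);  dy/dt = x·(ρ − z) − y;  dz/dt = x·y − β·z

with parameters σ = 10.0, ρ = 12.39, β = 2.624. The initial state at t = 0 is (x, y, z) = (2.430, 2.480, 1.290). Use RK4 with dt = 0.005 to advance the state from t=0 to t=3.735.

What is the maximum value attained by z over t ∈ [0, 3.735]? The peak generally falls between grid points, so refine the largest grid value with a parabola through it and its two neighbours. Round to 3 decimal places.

t=0.000: state=(2.430, 2.480, 1.290)
step 1 (dt=0.005): k1=(0.500, 24.493, 2.641), k2=(1.100, 24.430, 2.776), k3=(1.083, 24.446, 2.779), k4=(1.668, 24.397, 2.916); state += dt/6·(k1+2k2+2k3+k4)
t=0.005: state=(2.435, 2.602, 1.304)
t=0.010: state=(2.447, 2.724, 1.319)
t=0.015: state=(2.463, 2.846, 1.336)
continuing one RK4 step at a time; state shown every 40 steps (Δt=0.2):
t=0.200: state=(5.733, 8.625, 4.292)
t=0.400: state=(9.927, 9.069, 16.855)
t=0.600: state=(3.867, 1.106, 14.712)
t=0.800: state=(1.285, 1.017, 8.983)
t=1.000: state=(1.610, 2.128, 5.639)
t=1.200: state=(3.545, 5.074, 4.772)
t=1.400: state=(7.593, 9.585, 9.837)
t=1.600: state=(7.478, 5.254, 16.252)
t=1.800: state=(3.328, 2.138, 12.103)
t=2.000: state=(2.642, 2.948, 8.182)
t=2.200: state=(4.220, 5.480, 7.064)
t=2.400: state=(7.115, 8.300, 10.826)
t=2.600: state=(6.828, 5.418, 14.700)
t=2.800: state=(4.079, 3.222, 11.922)
t=3.000: state=(3.669, 4.023, 9.044)
t=3.200: state=(5.170, 6.214, 8.896)
t=3.400: state=(6.901, 7.224, 12.142)
t=3.600: state=(5.922, 4.909, 13.434)
t=3.735: state=(4.694, 4.012, 12.014)
largest grid value and its neighbours: z(0.455)=18.21815, z(0.460)=18.23035, z(0.465)=18.22596
parabola through these three points peaks at t≈0.461 with z≈18.23081

max z = 18.231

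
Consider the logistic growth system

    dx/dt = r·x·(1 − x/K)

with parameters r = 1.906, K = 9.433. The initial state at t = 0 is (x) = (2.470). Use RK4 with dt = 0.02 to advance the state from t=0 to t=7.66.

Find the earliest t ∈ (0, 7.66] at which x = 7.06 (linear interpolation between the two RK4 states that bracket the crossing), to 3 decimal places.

t=0.000: state=(2.470)
step 1 (dt=0.02): k1=(3.475), k2=(3.506), k3=(3.507), k4=(3.538); state += dt/6·(k1+2k2+2k3+k4)
t=0.020: state=(2.540)
t=0.040: state=(2.612)
t=0.060: state=(2.684)
continuing one RK4 step at a time; state shown every 25 steps (Δt=0.5):
t=0.500: state=(4.520)
t=1.000: state=(6.647)
t=1.100: state=(7.006)
next step: t=1.120: state=(7.074) — x has crossed 7.06
linear interpolation between t=1.100 (7.00617) and t=1.120 (7.07425) → t≈1.116

t = 1.116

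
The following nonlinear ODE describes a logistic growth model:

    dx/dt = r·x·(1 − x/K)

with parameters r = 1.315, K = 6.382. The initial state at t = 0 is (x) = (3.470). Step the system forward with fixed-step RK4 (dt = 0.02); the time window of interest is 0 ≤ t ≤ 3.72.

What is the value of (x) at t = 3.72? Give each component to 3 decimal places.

t=0.000: state=(3.470)
step 1 (dt=0.02): k1=(2.082), k2=(2.080), k3=(2.080), k4=(2.077); state += dt/6·(k1+2k2+2k3+k4)
t=0.020: state=(3.512)
t=0.040: state=(3.553)
t=0.060: state=(3.594)
continuing one RK4 step at a time; state shown every 10 steps (Δt=0.2):
t=0.200: state=(3.879)
t=0.400: state=(4.266)
t=0.600: state=(4.620)
t=0.800: state=(4.936)
t=1.000: state=(5.209)
t=1.200: state=(5.440)
t=1.400: state=(5.632)
t=1.600: state=(5.789)
t=1.800: state=(5.916)
t=2.000: state=(6.018)
t=2.200: state=(6.098)
t=2.400: state=(6.162)
t=2.600: state=(6.211)
t=2.800: state=(6.250)
t=3.000: state=(6.280)
t=3.200: state=(6.303)
t=3.400: state=(6.321)
t=3.600: state=(6.335)
t=3.720: state=(6.342)

(x) = (6.342)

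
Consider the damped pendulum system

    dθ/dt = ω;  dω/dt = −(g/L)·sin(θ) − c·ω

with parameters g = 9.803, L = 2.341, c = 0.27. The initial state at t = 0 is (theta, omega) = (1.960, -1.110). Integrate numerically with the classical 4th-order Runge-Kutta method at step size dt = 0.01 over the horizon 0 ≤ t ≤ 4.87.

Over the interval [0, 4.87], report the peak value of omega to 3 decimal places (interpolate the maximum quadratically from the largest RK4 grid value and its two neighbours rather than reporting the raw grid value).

max omega = 2.555

t=0.000: state=(1.960, -1.110)
step 1 (dt=0.01): k1=(-1.110, -3.575), k2=(-1.128, -3.579), k3=(-1.128, -3.579), k4=(-1.146, -3.583); state += dt/6·(k1+2k2+2k3+k4)
t=0.010: state=(1.949, -1.146)
t=0.020: state=(1.937, -1.182)
t=0.030: state=(1.925, -1.218)
continuing one RK4 step at a time; state shown every 20 steps (Δt=0.2):
t=0.200: state=(1.666, -1.838)
t=0.400: state=(1.226, -2.545)
t=0.600: state=(0.660, -3.065)
t=0.800: state=(0.028, -3.173)
t=1.000: state=(-0.576, -2.782)
t=1.200: state=(-1.062, -2.038)
t=1.400: state=(-1.382, -1.164)
t=1.600: state=(-1.527, -0.292)
t=1.800: state=(-1.502, 0.538)
t=2.000: state=(-1.316, 1.314)
t=2.200: state=(-0.983, 1.989)
t=2.400: state=(-0.535, 2.444)
t=2.600: state=(-0.030, 2.540)
t=2.800: state=(0.454, 2.231)
t=3.000: state=(0.842, 1.617)
t=3.200: state=(1.091, 0.856)
t=3.400: state=(1.183, 0.067)
t=3.600: state=(1.120, -0.685)
t=3.800: state=(0.915, -1.346)
t=4.000: state=(0.593, -1.835)
t=4.200: state=(0.199, -2.052)
t=4.400: state=(-0.205, -1.939)
t=4.600: state=(-0.556, -1.529)
t=4.800: state=(-0.804, -0.930)
t=4.870: state=(-0.861, -0.697)
largest grid value and its neighbours: omega(2.540)=2.55448, omega(2.550)=2.55466, omega(2.560)=2.55379
parabola through these three points peaks at t≈2.547 with omega≈2.55472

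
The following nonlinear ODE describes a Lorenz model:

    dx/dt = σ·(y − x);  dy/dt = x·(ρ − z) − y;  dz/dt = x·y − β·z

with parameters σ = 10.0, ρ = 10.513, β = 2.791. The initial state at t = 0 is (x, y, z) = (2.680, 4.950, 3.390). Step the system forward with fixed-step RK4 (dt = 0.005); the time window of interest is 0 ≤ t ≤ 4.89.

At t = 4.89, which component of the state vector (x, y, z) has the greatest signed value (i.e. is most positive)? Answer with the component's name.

t=0.000: state=(2.680, 4.950, 3.390)
step 1 (dt=0.005): k1=(22.700, 14.140, 3.805), k2=(22.486, 14.482, 4.156), k3=(22.500, 14.475, 4.153), k4=(22.299, 14.811, 4.506); state += dt/6·(k1+2k2+2k3+k4)
t=0.005: state=(2.792, 5.022, 3.411)
t=0.010: state=(2.903, 5.098, 3.435)
t=0.015: state=(3.012, 5.177, 3.463)
continuing one RK4 step at a time; state shown every 40 steps (Δt=0.2):
t=0.200: state=(6.823, 8.713, 7.503)
t=0.400: state=(7.457, 5.873, 13.773)
t=0.600: state=(3.750, 2.438, 10.929)
t=0.800: state=(2.693, 2.785, 7.367)
t=1.000: state=(3.703, 4.582, 5.986)
t=1.200: state=(5.906, 7.021, 7.951)
t=1.400: state=(6.756, 6.255, 11.683)
t=1.600: state=(4.823, 3.851, 10.979)
t=1.800: state=(3.788, 3.733, 8.565)
t=2.000: state=(4.386, 4.970, 7.577)
t=2.200: state=(5.710, 6.288, 8.879)
t=2.400: state=(6.032, 5.720, 10.781)
t=2.600: state=(4.974, 4.437, 10.351)
t=2.800: state=(4.395, 4.380, 8.937)
t=3.000: state=(4.813, 5.188, 8.463)
t=3.200: state=(5.556, 5.823, 9.348)
t=3.400: state=(5.604, 5.389, 10.269)
t=3.600: state=(5.007, 4.725, 9.922)
t=3.800: state=(4.733, 4.757, 9.126)
t=4.000: state=(5.028, 5.255, 8.961)
t=4.200: state=(5.419, 5.530, 9.527)
t=4.400: state=(5.372, 5.231, 9.952)
t=4.600: state=(5.037, 4.895, 9.689)
t=4.800: state=(4.925, 4.961, 9.257)
t=4.890: state=(4.989, 5.090, 9.182)
compare at T: x=4.989, y=5.090, z=9.182

largest component: z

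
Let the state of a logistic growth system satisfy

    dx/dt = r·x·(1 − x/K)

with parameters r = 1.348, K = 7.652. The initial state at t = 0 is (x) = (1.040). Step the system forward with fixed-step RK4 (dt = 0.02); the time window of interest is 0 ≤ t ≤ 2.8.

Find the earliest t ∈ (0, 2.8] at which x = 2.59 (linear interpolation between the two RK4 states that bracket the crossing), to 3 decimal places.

t = 0.875

t=0.000: state=(1.040)
step 1 (dt=0.02): k1=(1.211), k2=(1.223), k3=(1.223), k4=(1.235); state += dt/6·(k1+2k2+2k3+k4)
t=0.020: state=(1.064)
t=0.040: state=(1.089)
t=0.060: state=(1.115)
continuing one RK4 step at a time; state shown every 5 steps (Δt=0.1):
t=0.100: state=(1.167)
t=0.200: state=(1.307)
t=0.300: state=(1.459)
t=0.400: state=(1.625)
t=0.500: state=(1.805)
t=0.600: state=(1.997)
t=0.700: state=(2.202)
t=0.800: state=(2.420)
t=0.860: state=(2.555)
next step: t=0.880: state=(2.601) — x has crossed 2.59
linear interpolation between t=0.860 (2.55536) and t=0.880 (2.60145) → t≈0.875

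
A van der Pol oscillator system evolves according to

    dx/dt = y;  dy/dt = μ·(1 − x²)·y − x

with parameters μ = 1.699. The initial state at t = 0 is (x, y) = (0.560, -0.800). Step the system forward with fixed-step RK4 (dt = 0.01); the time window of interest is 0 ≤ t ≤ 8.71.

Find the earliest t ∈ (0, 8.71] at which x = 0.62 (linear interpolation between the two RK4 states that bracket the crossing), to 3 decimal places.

t = 4.103

t=0.000: state=(0.560, -0.800)
step 1 (dt=0.01): k1=(-0.800, -1.493), k2=(-0.807, -1.504), k3=(-0.808, -1.504), k4=(-0.815, -1.515); state += dt/6·(k1+2k2+2k3+k4)
t=0.010: state=(0.552, -0.815)
t=0.020: state=(0.544, -0.830)
t=0.030: state=(0.535, -0.846)
continuing one RK4 step at a time; state shown every 50 steps (Δt=0.5):
t=0.500: state=(-0.088, -1.943)
t=1.000: state=(-1.337, -2.369)
t=1.500: state=(-1.870, -0.069)
t=2.000: state=(-1.754, 0.395)
t=2.500: state=(-1.519, 0.543)
t=3.000: state=(-1.199, 0.762)
t=3.500: state=(-0.705, 1.311)
t=4.000: state=(0.296, 2.935)
t=4.100: state=(0.609, 3.309)
next step: t=4.110: state=(0.642, 3.337) — x has crossed 0.62
linear interpolation between t=4.100 (0.60925) and t=4.110 (0.64248) → t≈4.103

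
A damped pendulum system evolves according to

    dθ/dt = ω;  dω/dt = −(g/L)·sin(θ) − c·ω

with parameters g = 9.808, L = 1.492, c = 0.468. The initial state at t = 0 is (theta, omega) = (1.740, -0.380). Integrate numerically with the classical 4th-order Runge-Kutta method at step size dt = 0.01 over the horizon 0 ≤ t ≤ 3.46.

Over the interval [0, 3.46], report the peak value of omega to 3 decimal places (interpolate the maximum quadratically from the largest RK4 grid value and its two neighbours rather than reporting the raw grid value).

max omega = 2.506

t=0.000: state=(1.740, -0.380)
step 1 (dt=0.01): k1=(-0.380, -6.302), k2=(-0.412, -6.289), k3=(-0.411, -6.290), k4=(-0.443, -6.277); state += dt/6·(k1+2k2+2k3+k4)
t=0.010: state=(1.736, -0.443)
t=0.020: state=(1.731, -0.506)
t=0.030: state=(1.726, -0.568)
continuing one RK4 step at a time; state shown every 20 steps (Δt=0.2):
t=0.200: state=(1.541, -1.594)
t=0.400: state=(1.111, -2.664)
t=0.600: state=(0.502, -3.324)
t=0.800: state=(-0.167, -3.224)
t=1.000: state=(-0.736, -2.375)
t=1.200: state=(-1.092, -1.157)
t=1.400: state=(-1.197, 0.100)
t=1.600: state=(-1.060, 1.234)
t=1.800: state=(-0.721, 2.104)
t=2.000: state=(-0.251, 2.500)
t=2.200: state=(0.237, 2.275)
t=2.400: state=(0.625, 1.533)
t=2.600: state=(0.834, 0.545)
t=2.800: state=(0.842, -0.451)
t=3.000: state=(0.665, -1.280)
t=3.200: state=(0.352, -1.780)
t=3.400: state=(-0.017, -1.827)
t=3.460: state=(-0.124, -1.749)
largest grid value and its neighbours: omega(2.020)=2.50562, omega(2.030)=2.50618, omega(2.040)=2.50511
parabola through these three points peaks at t≈2.028 with omega≈2.50620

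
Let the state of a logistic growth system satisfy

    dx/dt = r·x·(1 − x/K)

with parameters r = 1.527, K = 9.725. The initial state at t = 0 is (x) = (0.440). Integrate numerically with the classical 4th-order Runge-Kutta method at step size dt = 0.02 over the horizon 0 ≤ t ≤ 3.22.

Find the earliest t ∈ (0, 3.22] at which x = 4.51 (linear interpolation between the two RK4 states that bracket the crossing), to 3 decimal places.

t = 1.902

t=0.000: state=(0.440)
step 1 (dt=0.02): k1=(0.641), k2=(0.650), k3=(0.651), k4=(0.660); state += dt/6·(k1+2k2+2k3+k4)
t=0.020: state=(0.453)
t=0.040: state=(0.466)
t=0.060: state=(0.480)
continuing one RK4 step at a time; state shown every 10 steps (Δt=0.2):
t=0.200: state=(0.588)
t=0.400: state=(0.781)
t=0.600: state=(1.030)
t=0.800: state=(1.347)
t=1.000: state=(1.742)
t=1.200: state=(2.222)
t=1.400: state=(2.788)
t=1.600: state=(3.432)
t=1.800: state=(4.137)
t=1.900: state=(4.503)
next step: t=1.920: state=(4.577) — x has crossed 4.51
linear interpolation between t=1.900 (4.50314) and t=1.920 (4.57706) → t≈1.902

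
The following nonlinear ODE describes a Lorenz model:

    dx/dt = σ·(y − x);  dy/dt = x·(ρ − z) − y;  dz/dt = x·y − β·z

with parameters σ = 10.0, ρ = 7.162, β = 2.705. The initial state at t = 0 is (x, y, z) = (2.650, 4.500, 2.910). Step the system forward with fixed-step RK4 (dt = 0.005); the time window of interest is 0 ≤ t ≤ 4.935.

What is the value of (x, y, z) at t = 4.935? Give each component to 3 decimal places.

(x, y, z) = (4.088, 4.113, 6.107)

t=0.000: state=(2.650, 4.500, 2.910)
step 1 (dt=0.005): k1=(18.500, 6.768, 4.053), k2=(18.207, 6.920, 4.280), k3=(18.218, 6.915, 4.276), k4=(17.935, 7.062, 4.500); state += dt/6·(k1+2k2+2k3+k4)
t=0.005: state=(2.741, 4.535, 2.931)
t=0.010: state=(2.829, 4.571, 2.955)
t=0.015: state=(2.915, 4.608, 2.981)
continuing one RK4 step at a time; state shown every 40 steps (Δt=0.2):
t=0.200: state=(5.173, 6.036, 5.213)
t=0.400: state=(5.648, 5.194, 8.133)
t=0.600: state=(4.099, 3.294, 7.827)
t=0.800: state=(3.042, 2.808, 6.110)
t=1.000: state=(3.040, 3.234, 4.928)
t=1.200: state=(3.686, 4.102, 4.788)
t=1.400: state=(4.494, 4.819, 5.701)
t=1.600: state=(4.749, 4.657, 6.815)
t=1.800: state=(4.271, 3.959, 6.961)
t=2.000: state=(3.759, 3.596, 6.332)
t=2.200: state=(3.661, 3.718, 5.743)
t=2.400: state=(3.914, 4.086, 5.628)
t=2.600: state=(4.240, 4.367, 5.976)
t=2.800: state=(4.347, 4.321, 6.398)
t=3.000: state=(4.183, 4.068, 6.489)
t=3.200: state=(3.976, 3.901, 6.264)
t=3.400: state=(3.917, 3.932, 6.015)
t=3.600: state=(4.011, 4.078, 5.953)
t=3.800: state=(4.140, 4.191, 6.083)
t=4.000: state=(4.186, 4.180, 6.247)
t=4.200: state=(4.129, 4.085, 6.292)
t=4.400: state=(4.046, 4.015, 6.211)
t=4.600: state=(4.018, 4.021, 6.110)
t=4.800: state=(4.052, 4.078, 6.080)
t=4.935: state=(4.088, 4.113, 6.107)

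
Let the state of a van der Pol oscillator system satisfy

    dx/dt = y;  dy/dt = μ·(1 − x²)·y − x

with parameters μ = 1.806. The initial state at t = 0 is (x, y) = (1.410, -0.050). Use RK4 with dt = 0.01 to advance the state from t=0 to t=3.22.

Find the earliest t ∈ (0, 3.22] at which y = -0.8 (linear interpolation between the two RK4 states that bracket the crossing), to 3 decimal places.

t = 0.864

t=0.000: state=(1.410, -0.050)
step 1 (dt=0.01): k1=(-0.050, -1.321), k2=(-0.057, -1.309), k3=(-0.057, -1.309), k4=(-0.063, -1.297); state += dt/6·(k1+2k2+2k3+k4)
t=0.010: state=(1.409, -0.063)
t=0.020: state=(1.409, -0.076)
t=0.030: state=(1.408, -0.089)
continuing one RK4 step at a time; state shown every 20 steps (Δt=0.2):
t=0.200: state=(1.376, -0.272)
t=0.400: state=(1.305, -0.438)
t=0.600: state=(1.203, -0.583)
t=0.800: state=(1.071, -0.741)
t=0.860: state=(1.025, -0.796)
next step: t=0.870: state=(1.017, -0.806) — y has crossed -0.8
linear interpolation between t=0.860 (-0.79604) and t=0.870 (-0.80565) → t≈0.864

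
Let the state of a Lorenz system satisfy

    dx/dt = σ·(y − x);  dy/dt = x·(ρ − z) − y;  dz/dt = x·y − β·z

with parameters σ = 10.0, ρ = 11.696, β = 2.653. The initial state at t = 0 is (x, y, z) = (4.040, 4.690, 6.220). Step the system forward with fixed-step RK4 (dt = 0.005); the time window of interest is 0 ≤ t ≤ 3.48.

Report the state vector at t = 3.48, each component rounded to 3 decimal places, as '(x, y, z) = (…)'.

t=0.000: state=(4.040, 4.690, 6.220)
step 1 (dt=0.005): k1=(6.500, 17.433, 2.446), k2=(6.773, 17.454, 2.683), k3=(6.767, 17.455, 2.685), k4=(7.034, 17.476, 2.925); state += dt/6·(k1+2k2+2k3+k4)
t=0.005: state=(4.074, 4.777, 6.233)
t=0.010: state=(4.110, 4.865, 6.249)
t=0.015: state=(4.149, 4.953, 6.268)
continuing one RK4 step at a time; state shown every 40 steps (Δt=0.2):
t=0.200: state=(6.527, 7.879, 9.134)
t=0.400: state=(7.130, 6.123, 13.798)
t=0.600: state=(4.407, 3.310, 11.972)
t=0.800: state=(3.496, 3.614, 8.943)
t=1.000: state=(4.557, 5.426, 8.051)
t=1.200: state=(6.384, 7.065, 10.393)
t=1.400: state=(6.292, 5.548, 12.731)
t=1.600: state=(4.632, 4.013, 11.295)
t=1.800: state=(4.233, 4.428, 9.375)
t=2.000: state=(5.158, 5.792, 9.255)
t=2.200: state=(6.165, 6.363, 11.072)
t=2.400: state=(5.709, 5.173, 11.944)
t=2.600: state=(4.756, 4.474, 10.771)
t=2.800: state=(4.739, 4.978, 9.716)
t=3.000: state=(5.461, 5.849, 10.063)
t=3.200: state=(5.876, 5.835, 11.239)
t=3.400: state=(5.391, 5.048, 11.368)
t=3.480: state=(5.134, 4.850, 11.063)

(x, y, z) = (5.134, 4.850, 11.063)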